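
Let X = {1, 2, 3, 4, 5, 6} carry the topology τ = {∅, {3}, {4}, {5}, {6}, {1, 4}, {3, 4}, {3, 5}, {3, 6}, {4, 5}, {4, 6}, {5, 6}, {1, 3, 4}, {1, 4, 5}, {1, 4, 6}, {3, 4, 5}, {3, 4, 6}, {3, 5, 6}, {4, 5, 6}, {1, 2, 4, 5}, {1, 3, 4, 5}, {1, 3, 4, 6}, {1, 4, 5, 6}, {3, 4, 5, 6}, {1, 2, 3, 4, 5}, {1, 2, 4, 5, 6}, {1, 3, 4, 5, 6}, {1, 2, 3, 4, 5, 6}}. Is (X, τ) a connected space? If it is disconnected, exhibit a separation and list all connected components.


(X, τ) is disconnected; components = [{3}, {6}, {1, 2, 4, 5}].

Find clopen sets (U ∈ τ with X ∖ U ∈ τ):
  U = ∅, X ∖ U = {1, 2, 3, 4, 5, 6} — both open, so U is clopen.
  U = {3}, X ∖ U = {1, 2, 4, 5, 6} — both open, so U is clopen.
  U = {6}, X ∖ U = {1, 2, 3, 4, 5} — both open, so U is clopen.
  U = {3, 6}, X ∖ U = {1, 2, 4, 5} — both open, so U is clopen.
  U = {1, 2, 4, 5}, X ∖ U = {3, 6} — both open, so U is clopen.
  U = {1, 2, 3, 4, 5}, X ∖ U = {6} — both open, so U is clopen.
  U = {1, 2, 4, 5, 6}, X ∖ U = {3} — both open, so U is clopen.
  U = {1, 2, 3, 4, 5, 6}, X ∖ U = ∅ — both open, so U is clopen.
Nontrivial clopen(s) exist: e.g. {1, 2, 3, 4, 5}. So (X, τ) is disconnected.
Compute connected components by grouping points that agree on all clopens:
  component: {3}
  component: {6}
  component: {1, 2, 4, 5}


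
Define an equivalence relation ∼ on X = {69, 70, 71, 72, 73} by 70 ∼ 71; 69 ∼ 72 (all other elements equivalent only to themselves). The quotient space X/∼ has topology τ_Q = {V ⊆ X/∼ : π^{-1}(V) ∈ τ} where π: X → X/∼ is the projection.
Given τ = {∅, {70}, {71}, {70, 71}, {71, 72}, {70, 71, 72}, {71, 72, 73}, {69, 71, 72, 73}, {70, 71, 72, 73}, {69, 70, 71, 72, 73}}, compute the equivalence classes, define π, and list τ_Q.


X/∼ = {[69=72], [70=71], [73]}; |τ_Q| = 3.

Equivalence classes: [69=72], [70=71], [73].
Quotient map π: X → X/∼ sends 69 ↦ [69=72], 70 ↦ [70=71], 71 ↦ [70=71], 72 ↦ [69=72], 73 ↦ [73].
For each subset V ⊆ X/∼, compute π^{-1}(V) ⊆ X and check whether π^{-1}(V) ∈ τ. V is open in τ_Q iff π^{-1}(V) ∈ τ.
  V = {}: π^{-1}(V) = ∅ ∈ τ ✓.
  V = {[69=72]}: π^{-1}(V) = {69, 72} ∉ τ ✗.
  V = {[70=71]}: π^{-1}(V) = {70, 71} ∈ τ ✓.
  V = {[69=72], [70=71]}: π^{-1}(V) = {69, 70, 71, 72} ∉ τ ✗.
  V = {[73]}: π^{-1}(V) = {73} ∉ τ ✗.
  V = {[69=72], [73]}: π^{-1}(V) = {69, 72, 73} ∉ τ ✗.
  V = {[70=71], [73]}: π^{-1}(V) = {70, 71, 73} ∉ τ ✗.
  V = {[69=72], [70=71], [73]}: π^{-1}(V) = {69, 70, 71, 72, 73} ∈ τ ✓.
Open sets in the quotient: τ_Q = {{}, {[70=71]}, {[69=72], [70=71], [73]}} (3 elements).


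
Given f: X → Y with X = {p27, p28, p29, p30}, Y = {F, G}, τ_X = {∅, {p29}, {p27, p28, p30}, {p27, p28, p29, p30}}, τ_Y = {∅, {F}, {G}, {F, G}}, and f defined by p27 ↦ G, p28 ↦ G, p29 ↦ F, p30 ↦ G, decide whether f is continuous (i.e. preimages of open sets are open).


f IS continuous.

Compute f^{-1}(U) for each U ∈ τ_Y:
  U = ∅: f^{-1}(U) = ∅ ∈ τ_X ✓.
  U = {F}: f^{-1}(U) = {p29} ∈ τ_X ✓.
  U = {G}: f^{-1}(U) = {p27, p28, p30} ∈ τ_X ✓.
  U = {F, G}: f^{-1}(U) = {p27, p28, p29, p30} ∈ τ_X ✓.
Every preimage lies in τ_X, so f IS continuous.


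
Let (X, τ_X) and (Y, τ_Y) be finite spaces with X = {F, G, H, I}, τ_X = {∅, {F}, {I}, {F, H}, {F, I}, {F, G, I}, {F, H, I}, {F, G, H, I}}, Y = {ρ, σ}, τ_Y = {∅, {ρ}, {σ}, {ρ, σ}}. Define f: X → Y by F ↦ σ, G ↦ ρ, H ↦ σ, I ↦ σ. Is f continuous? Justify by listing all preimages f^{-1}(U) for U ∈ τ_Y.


f is NOT continuous.

Compute f^{-1}(U) for each U ∈ τ_Y:
  U = ∅: f^{-1}(U) = ∅ ∈ τ_X ✓.
  U = {ρ}: f^{-1}(U) = {G} ∉ τ_X ✗.
  U = {σ}: f^{-1}(U) = {F, H, I} ∈ τ_X ✓.
  U = {ρ, σ}: f^{-1}(U) = {F, G, H, I} ∈ τ_X ✓.
Found U = {ρ} with f^{-1}(U) = {G} not in τ_X. Therefore f is NOT continuous.


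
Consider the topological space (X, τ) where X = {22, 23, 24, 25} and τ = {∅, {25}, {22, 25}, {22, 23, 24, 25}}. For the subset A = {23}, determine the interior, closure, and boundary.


int(A) = ∅, cl(A) = {23, 24}, ∂A = {23, 24}.

Closed sets in (X, τ) are complements of opens:
  closed(X, τ) = {∅, {23, 24}, {22, 23, 24}, {22, 23, 24, 25}}.
int(A) = ⋃ {U ∈ τ : U ⊆ A}. Opens contained in A: ∅.
Taking the union of these: int(A) = ∅.
cl(A) = ⋂ {C closed : A ⊆ C}. Closed sets containing A: {23, 24}, {22, 23, 24}, {22, 23, 24, 25}.
Intersecting these: cl(A) = {23, 24}.
∂A = cl(A) ∖ int(A) = {23, 24} ∖ ∅ = {23, 24}.


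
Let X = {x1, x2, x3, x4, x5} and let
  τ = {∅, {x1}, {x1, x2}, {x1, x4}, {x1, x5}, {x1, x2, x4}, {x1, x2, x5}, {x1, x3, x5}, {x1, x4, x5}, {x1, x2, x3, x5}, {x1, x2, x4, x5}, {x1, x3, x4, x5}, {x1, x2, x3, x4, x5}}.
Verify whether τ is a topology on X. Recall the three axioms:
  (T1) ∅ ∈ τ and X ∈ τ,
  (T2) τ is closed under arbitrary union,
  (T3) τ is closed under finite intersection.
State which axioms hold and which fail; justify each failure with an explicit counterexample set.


τ IS a topology on X.

Axiom (T1): ∅ ∈ τ? Yes; X ∈ τ? Yes.
Axiom (T2/T3): check pairwise unions and intersections of members of τ.
All pairwise intersections and unions checked — each lies in τ. Therefore τ satisfies (T1), (T2), (T3): it IS a topology on X.


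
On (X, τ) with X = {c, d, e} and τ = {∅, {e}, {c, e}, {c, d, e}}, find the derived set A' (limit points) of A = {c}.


A' = {d}

For each x ∈ X, list the open sets U ∈ τ with x ∈ U, then check whether U ∩ (A ∖ {x}) ≠ ∅ for every such U.
  x = c: open {c, e} ∋ x has {c, e} ∩ (A ∖ {c}) = ∅, so x is NOT a limit point.
  x = d: opens ∋ x are {c, d, e}; each meets A ∖ {d}, so x IS a limit point.
  x = e: open {e} ∋ x has {e} ∩ (A ∖ {e}) = ∅, so x is NOT a limit point.
Collecting: A' = {d}.


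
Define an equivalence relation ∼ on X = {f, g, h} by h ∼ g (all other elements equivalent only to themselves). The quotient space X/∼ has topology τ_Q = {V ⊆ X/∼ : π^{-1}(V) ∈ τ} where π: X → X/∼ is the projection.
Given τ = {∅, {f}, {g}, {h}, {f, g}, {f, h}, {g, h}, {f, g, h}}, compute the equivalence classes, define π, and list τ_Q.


X/∼ = {[f], [g=h]}; |τ_Q| = 4.

Equivalence classes: [f], [g=h].
Quotient map π: X → X/∼ sends f ↦ [f], g ↦ [g=h], h ↦ [g=h].
For each subset V ⊆ X/∼, compute π^{-1}(V) ⊆ X and check whether π^{-1}(V) ∈ τ. V is open in τ_Q iff π^{-1}(V) ∈ τ.
  V = {}: π^{-1}(V) = ∅ ∈ τ ✓.
  V = {[f]}: π^{-1}(V) = {f} ∈ τ ✓.
  V = {[g=h]}: π^{-1}(V) = {g, h} ∈ τ ✓.
  V = {[f], [g=h]}: π^{-1}(V) = {f, g, h} ∈ τ ✓.
Open sets in the quotient: τ_Q = {{}, {[f]}, {[g=h]}, {[f], [g=h]}} (4 elements).


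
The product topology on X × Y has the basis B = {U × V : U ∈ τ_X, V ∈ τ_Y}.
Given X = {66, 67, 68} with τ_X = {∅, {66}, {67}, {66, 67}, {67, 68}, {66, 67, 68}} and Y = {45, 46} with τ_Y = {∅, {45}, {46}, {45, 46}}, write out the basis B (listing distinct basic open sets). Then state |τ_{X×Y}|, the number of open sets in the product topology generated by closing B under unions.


Basis B = {∅ × ∅, {66} × {45}, {66} × {46}, {67} × {45}, {67} × {46}, {66} × {45, 46}, {66, 67} × {45}, {66, 67} × {46}, {67} × {45, 46}, {67, 68} × {45}, {67, 68} × {46}, {66, 67, 68} × {45}, {66, 67, 68} × {46}, {66, 67} × {45, 46}, {67, 68} × {45, 46}, {66, 67, 68} × {45, 46}}; |τ_{X×Y}| = 36.

Enumerate products U × V with U ∈ τ_X, V ∈ τ_Y (deduplicated):
  ∅ × ∅ = {} (∅)
  {66} × {45} = {(66,45)}
  {66} × {46} = {(66,46)}
  {67} × {45} = {(67,45)}
  {67} × {46} = {(67,46)}
  {66} × {45, 46} = {(66,45), (66,46)}
  {66, 67} × {45} = {(66,45), (67,45)}
  {66, 67} × {46} = {(66,46), (67,46)}
  {67} × {45, 46} = {(67,45), (67,46)}
  {67, 68} × {45} = {(67,45), (68,45)}
  {67, 68} × {46} = {(67,46), (68,46)}
  {66, 67, 68} × {45} = {(66,45), (67,45), (68,45)}
  {66, 67, 68} × {46} = {(66,46), (67,46), (68,46)}
  {66, 67} × {45, 46} = {(66,45), (66,46), (67,45), (67,46)}
  {67, 68} × {45, 46} = {(67,45), (67,46), (68,45), (68,46)}
  {66, 67, 68} × {45, 46} = {(66,45), (66,46), (67,45), (67,46), (68,45), (68,46)}
These 16 distinct sets form the basis B.
Close under arbitrary unions to get τ_{X×Y}; counting gives |τ_{X×Y}| = 36.


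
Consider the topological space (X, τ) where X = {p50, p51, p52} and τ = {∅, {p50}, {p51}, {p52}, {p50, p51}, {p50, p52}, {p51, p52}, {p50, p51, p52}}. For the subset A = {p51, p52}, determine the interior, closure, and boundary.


int(A) = {p51, p52}, cl(A) = {p51, p52}, ∂A = ∅.

Closed sets in (X, τ) are complements of opens:
  closed(X, τ) = {∅, {p50}, {p51}, {p52}, {p50, p51}, {p50, p52}, {p51, p52}, {p50, p51, p52}}.
int(A) = ⋃ {U ∈ τ : U ⊆ A}. Opens contained in A: ∅, {p51}, {p52}, {p51, p52}.
Taking the union of these: int(A) = {p51, p52}.
cl(A) = ⋂ {C closed : A ⊆ C}. Closed sets containing A: {p51, p52}, {p50, p51, p52}.
Intersecting these: cl(A) = {p51, p52}.
∂A = cl(A) ∖ int(A) = {p51, p52} ∖ {p51, p52} = ∅.


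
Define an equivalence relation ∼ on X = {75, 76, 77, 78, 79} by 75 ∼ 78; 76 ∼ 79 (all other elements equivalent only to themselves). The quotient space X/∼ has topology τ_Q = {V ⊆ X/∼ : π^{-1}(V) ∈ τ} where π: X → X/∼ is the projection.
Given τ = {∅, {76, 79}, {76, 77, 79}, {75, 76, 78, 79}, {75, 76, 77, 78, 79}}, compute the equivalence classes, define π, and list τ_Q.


X/∼ = {[75=78], [76=79], [77]}; |τ_Q| = 5.

Equivalence classes: [75=78], [76=79], [77].
Quotient map π: X → X/∼ sends 75 ↦ [75=78], 76 ↦ [76=79], 77 ↦ [77], 78 ↦ [75=78], 79 ↦ [76=79].
For each subset V ⊆ X/∼, compute π^{-1}(V) ⊆ X and check whether π^{-1}(V) ∈ τ. V is open in τ_Q iff π^{-1}(V) ∈ τ.
  V = {}: π^{-1}(V) = ∅ ∈ τ ✓.
  V = {[75=78]}: π^{-1}(V) = {75, 78} ∉ τ ✗.
  V = {[76=79]}: π^{-1}(V) = {76, 79} ∈ τ ✓.
  V = {[75=78], [76=79]}: π^{-1}(V) = {75, 76, 78, 79} ∈ τ ✓.
  V = {[77]}: π^{-1}(V) = {77} ∉ τ ✗.
  V = {[75=78], [77]}: π^{-1}(V) = {75, 77, 78} ∉ τ ✗.
  V = {[76=79], [77]}: π^{-1}(V) = {76, 77, 79} ∈ τ ✓.
  V = {[75=78], [76=79], [77]}: π^{-1}(V) = {75, 76, 77, 78, 79} ∈ τ ✓.
Open sets in the quotient: τ_Q = {{}, {[76=79]}, {[75=78], [76=79]}, {[76=79], [77]}, {[75=78], [76=79], [77]}} (5 elements).


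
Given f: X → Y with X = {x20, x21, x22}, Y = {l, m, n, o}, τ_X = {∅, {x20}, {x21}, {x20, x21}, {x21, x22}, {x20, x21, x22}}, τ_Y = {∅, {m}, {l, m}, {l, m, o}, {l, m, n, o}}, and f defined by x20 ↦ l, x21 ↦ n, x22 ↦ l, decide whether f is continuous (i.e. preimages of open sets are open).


f is NOT continuous.

Compute f^{-1}(U) for each U ∈ τ_Y:
  U = ∅: f^{-1}(U) = ∅ ∈ τ_X ✓.
  U = {m}: f^{-1}(U) = ∅ ∈ τ_X ✓.
  U = {l, m}: f^{-1}(U) = {x20, x22} ∉ τ_X ✗.
  U = {l, m, o}: f^{-1}(U) = {x20, x22} ∉ τ_X ✗.
  U = {l, m, n, o}: f^{-1}(U) = {x20, x21, x22} ∈ τ_X ✓.
Found U = {l, m} with f^{-1}(U) = {x20, x22} not in τ_X. Therefore f is NOT continuous.


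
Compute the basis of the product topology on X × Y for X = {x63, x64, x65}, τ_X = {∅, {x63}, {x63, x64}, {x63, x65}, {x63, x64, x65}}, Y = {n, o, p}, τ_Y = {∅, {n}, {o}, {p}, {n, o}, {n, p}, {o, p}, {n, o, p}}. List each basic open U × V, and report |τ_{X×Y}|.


Basis B = {∅ × ∅, {x63} × {n}, {x63} × {o}, {x63} × {p}, {x63} × {n, o}, {x63} × {n, p}, {x63, x64} × {n}, {x63, x65} × {n}, {x63} × {o, p}, {x63, x64} × {o}, {x63, x65} × {o}, {x63, x64} × {p}, {x63, x65} × {p}, {x63} × {n, o, p}, {x63, x64, x65} × {n}, {x63, x64, x65} × {o}, {x63, x64, x65} × {p}, {x63, x64} × {n, o}, {x63, x65} × {n, o}, {x63, x64} × {n, p}, {x63, x65} × {n, p}, {x63, x64} × {o, p}, {x63, x65} × {o, p}, {x63, x64} × {n, o, p}, {x63, x65} × {n, o, p}, {x63, x64, x65} × {n, o}, {x63, x64, x65} × {n, p}, {x63, x64, x65} × {o, p}, {x63, x64, x65} × {n, o, p}}; |τ_{X×Y}| = 125.

Enumerate products U × V with U ∈ τ_X, V ∈ τ_Y (deduplicated):
  ∅ × ∅ = {} (∅)
  {x63} × {n} = {(x63,n)}
  {x63} × {o} = {(x63,o)}
  {x63} × {p} = {(x63,p)}
  {x63} × {n, o} = {(x63,n), (x63,o)}
  {x63} × {n, p} = {(x63,n), (x63,p)}
  {x63, x64} × {n} = {(x63,n), (x64,n)}
  {x63, x65} × {n} = {(x63,n), (x65,n)}
  {x63} × {o, p} = {(x63,o), (x63,p)}
  {x63, x64} × {o} = {(x63,o), (x64,o)}
  {x63, x65} × {o} = {(x63,o), (x65,o)}
  {x63, x64} × {p} = {(x63,p), (x64,p)}
  {x63, x65} × {p} = {(x63,p), (x65,p)}
  {x63} × {n, o, p} = {(x63,n), (x63,o), (x63,p)}
  {x63, x64, x65} × {n} = {(x63,n), (x64,n), (x65,n)}
  {x63, x64, x65} × {o} = {(x63,o), (x64,o), (x65,o)}
  {x63, x64, x65} × {p} = {(x63,p), (x64,p), (x65,p)}
  {x63, x64} × {n, o} = {(x63,n), (x63,o), (x64,n), (x64,o)}
  {x63, x65} × {n, o} = {(x63,n), (x63,o), (x65,n), (x65,o)}
  {x63, x64} × {n, p} = {(x63,n), (x63,p), (x64,n), (x64,p)}
  {x63, x65} × {n, p} = {(x63,n), (x63,p), (x65,n), (x65,p)}
  {x63, x64} × {o, p} = {(x63,o), (x63,p), (x64,o), (x64,p)}
  {x63, x65} × {o, p} = {(x63,o), (x63,p), (x65,o), (x65,p)}
  {x63, x64} × {n, o, p} = {(x63,n), (x63,o), (x63,p), (x64,n), (x64,o), (x64,p)}
  {x63, x65} × {n, o, p} = {(x63,n), (x63,o), (x63,p), (x65,n), (x65,o), (x65,p)}
  {x63, x64, x65} × {n, o} = {(x63,n), (x63,o), (x64,n), (x64,o), (x65,n), (x65,o)}
  {x63, x64, x65} × {n, p} = {(x63,n), (x63,p), (x64,n), (x64,p), (x65,n), (x65,p)}
  {x63, x64, x65} × {o, p} = {(x63,o), (x63,p), (x64,o), (x64,p), (x65,o), (x65,p)}
  {x63, x64, x65} × {n, o, p} = {(x63,n), (x63,o), (x63,p), (x64,n), (x64,o), (x64,p), (x65,n), (x65,o), (x65,p)}
These 29 distinct sets form the basis B.
Close under arbitrary unions to get τ_{X×Y}; counting gives |τ_{X×Y}| = 125.


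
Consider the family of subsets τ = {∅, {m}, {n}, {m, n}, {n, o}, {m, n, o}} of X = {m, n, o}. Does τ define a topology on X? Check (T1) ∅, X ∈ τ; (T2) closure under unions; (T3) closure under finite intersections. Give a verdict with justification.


τ IS a topology on X.

Axiom (T1): ∅ ∈ τ? Yes; X ∈ τ? Yes.
Axiom (T2/T3): check pairwise unions and intersections of members of τ.
All pairwise intersections and unions checked — each lies in τ. Therefore τ satisfies (T1), (T2), (T3): it IS a topology on X.


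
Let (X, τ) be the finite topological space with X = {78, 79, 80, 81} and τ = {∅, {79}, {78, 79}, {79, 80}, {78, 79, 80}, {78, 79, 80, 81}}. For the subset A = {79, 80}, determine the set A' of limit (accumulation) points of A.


A' = {78, 80, 81}

For each x ∈ X, list the open sets U ∈ τ with x ∈ U, then check whether U ∩ (A ∖ {x}) ≠ ∅ for every such U.
  x = 78: opens ∋ x are {78, 79}, {78, 79, 80}, {78, 79, 80, 81}; each meets A ∖ {78}, so x IS a limit point.
  x = 79: open {79} ∋ x has {79} ∩ (A ∖ {79}) = ∅, so x is NOT a limit point.
  x = 80: opens ∋ x are {79, 80}, {78, 79, 80}, {78, 79, 80, 81}; each meets A ∖ {80}, so x IS a limit point.
  x = 81: opens ∋ x are {78, 79, 80, 81}; each meets A ∖ {81}, so x IS a limit point.
Collecting: A' = {78, 80, 81}.


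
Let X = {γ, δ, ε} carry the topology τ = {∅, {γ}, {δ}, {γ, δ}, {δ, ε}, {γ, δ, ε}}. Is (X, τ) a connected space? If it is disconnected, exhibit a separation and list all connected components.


(X, τ) is disconnected; components = [{γ}, {δ, ε}].

Find clopen sets (U ∈ τ with X ∖ U ∈ τ):
  U = ∅, X ∖ U = {γ, δ, ε} — both open, so U is clopen.
  U = {γ}, X ∖ U = {δ, ε} — both open, so U is clopen.
  U = {δ, ε}, X ∖ U = {γ} — both open, so U is clopen.
  U = {γ, δ, ε}, X ∖ U = ∅ — both open, so U is clopen.
Nontrivial clopen(s) exist: e.g. {δ, ε}. So (X, τ) is disconnected.
Compute connected components by grouping points that agree on all clopens:
  component: {γ}
  component: {δ, ε}


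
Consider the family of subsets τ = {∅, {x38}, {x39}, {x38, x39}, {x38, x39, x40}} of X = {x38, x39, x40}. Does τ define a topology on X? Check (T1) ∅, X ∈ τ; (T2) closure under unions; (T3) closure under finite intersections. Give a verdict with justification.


τ IS a topology on X.

Axiom (T1): ∅ ∈ τ? Yes; X ∈ τ? Yes.
Axiom (T2/T3): check pairwise unions and intersections of members of τ.
All pairwise intersections and unions checked — each lies in τ. Therefore τ satisfies (T1), (T2), (T3): it IS a topology on X.


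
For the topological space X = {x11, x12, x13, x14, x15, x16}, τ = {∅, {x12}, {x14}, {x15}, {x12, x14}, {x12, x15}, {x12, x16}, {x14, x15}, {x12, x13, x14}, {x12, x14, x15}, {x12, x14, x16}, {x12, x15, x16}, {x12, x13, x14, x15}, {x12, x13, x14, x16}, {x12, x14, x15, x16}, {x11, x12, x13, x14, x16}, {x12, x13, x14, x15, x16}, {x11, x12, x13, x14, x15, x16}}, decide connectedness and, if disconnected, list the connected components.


(X, τ) is disconnected; components = [{x15}, {x11, x12, x13, x14, x16}].

Find clopen sets (U ∈ τ with X ∖ U ∈ τ):
  U = ∅, X ∖ U = {x11, x12, x13, x14, x15, x16} — both open, so U is clopen.
  U = {x15}, X ∖ U = {x11, x12, x13, x14, x16} — both open, so U is clopen.
  U = {x11, x12, x13, x14, x16}, X ∖ U = {x15} — both open, so U is clopen.
  U = {x11, x12, x13, x14, x15, x16}, X ∖ U = ∅ — both open, so U is clopen.
Nontrivial clopen(s) exist: e.g. {x11, x12, x13, x14, x16}. So (X, τ) is disconnected.
Compute connected components by grouping points that agree on all clopens:
  component: {x15}
  component: {x11, x12, x13, x14, x16}


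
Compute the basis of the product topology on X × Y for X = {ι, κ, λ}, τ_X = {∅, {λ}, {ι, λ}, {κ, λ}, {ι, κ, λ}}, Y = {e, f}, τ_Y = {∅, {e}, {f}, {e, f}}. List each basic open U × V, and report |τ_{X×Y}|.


Basis B = {∅ × ∅, {λ} × {e}, {λ} × {f}, {ι, λ} × {e}, {ι, λ} × {f}, {κ, λ} × {e}, {κ, λ} × {f}, {λ} × {e, f}, {ι, κ, λ} × {e}, {ι, κ, λ} × {f}, {ι, λ} × {e, f}, {κ, λ} × {e, f}, {ι, κ, λ} × {e, f}}; |τ_{X×Y}| = 25.

Enumerate products U × V with U ∈ τ_X, V ∈ τ_Y (deduplicated):
  ∅ × ∅ = {} (∅)
  {λ} × {e} = {(λ,e)}
  {λ} × {f} = {(λ,f)}
  {ι, λ} × {e} = {(ι,e), (λ,e)}
  {ι, λ} × {f} = {(ι,f), (λ,f)}
  {κ, λ} × {e} = {(κ,e), (λ,e)}
  {κ, λ} × {f} = {(κ,f), (λ,f)}
  {λ} × {e, f} = {(λ,e), (λ,f)}
  {ι, κ, λ} × {e} = {(ι,e), (κ,e), (λ,e)}
  {ι, κ, λ} × {f} = {(ι,f), (κ,f), (λ,f)}
  {ι, λ} × {e, f} = {(ι,e), (ι,f), (λ,e), (λ,f)}
  {κ, λ} × {e, f} = {(κ,e), (κ,f), (λ,e), (λ,f)}
  {ι, κ, λ} × {e, f} = {(ι,e), (ι,f), (κ,e), (κ,f), (λ,e), (λ,f)}
These 13 distinct sets form the basis B.
Close under arbitrary unions to get τ_{X×Y}; counting gives |τ_{X×Y}| = 25.


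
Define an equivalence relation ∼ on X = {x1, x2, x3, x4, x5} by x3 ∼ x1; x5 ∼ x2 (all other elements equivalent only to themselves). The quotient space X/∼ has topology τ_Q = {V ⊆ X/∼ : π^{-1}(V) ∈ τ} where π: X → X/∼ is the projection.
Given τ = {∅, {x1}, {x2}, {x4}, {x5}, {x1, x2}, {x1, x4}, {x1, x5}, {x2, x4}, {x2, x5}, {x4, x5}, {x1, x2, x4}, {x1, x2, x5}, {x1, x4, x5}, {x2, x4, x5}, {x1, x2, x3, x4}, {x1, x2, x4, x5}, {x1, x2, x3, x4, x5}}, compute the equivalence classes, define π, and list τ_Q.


X/∼ = {[x1=x3], [x2=x5], [x4]}; |τ_Q| = 5.

Equivalence classes: [x1=x3], [x2=x5], [x4].
Quotient map π: X → X/∼ sends x1 ↦ [x1=x3], x2 ↦ [x2=x5], x3 ↦ [x1=x3], x4 ↦ [x4], x5 ↦ [x2=x5].
For each subset V ⊆ X/∼, compute π^{-1}(V) ⊆ X and check whether π^{-1}(V) ∈ τ. V is open in τ_Q iff π^{-1}(V) ∈ τ.
  V = {}: π^{-1}(V) = ∅ ∈ τ ✓.
  V = {[x1=x3]}: π^{-1}(V) = {x1, x3} ∉ τ ✗.
  V = {[x2=x5]}: π^{-1}(V) = {x2, x5} ∈ τ ✓.
  V = {[x1=x3], [x2=x5]}: π^{-1}(V) = {x1, x2, x3, x5} ∉ τ ✗.
  V = {[x4]}: π^{-1}(V) = {x4} ∈ τ ✓.
  V = {[x1=x3], [x4]}: π^{-1}(V) = {x1, x3, x4} ∉ τ ✗.
  V = {[x2=x5], [x4]}: π^{-1}(V) = {x2, x4, x5} ∈ τ ✓.
  V = {[x1=x3], [x2=x5], [x4]}: π^{-1}(V) = {x1, x2, x3, x4, x5} ∈ τ ✓.
Open sets in the quotient: τ_Q = {{}, {[x2=x5]}, {[x4]}, {[x2=x5], [x4]}, {[x1=x3], [x2=x5], [x4]}} (5 elements).


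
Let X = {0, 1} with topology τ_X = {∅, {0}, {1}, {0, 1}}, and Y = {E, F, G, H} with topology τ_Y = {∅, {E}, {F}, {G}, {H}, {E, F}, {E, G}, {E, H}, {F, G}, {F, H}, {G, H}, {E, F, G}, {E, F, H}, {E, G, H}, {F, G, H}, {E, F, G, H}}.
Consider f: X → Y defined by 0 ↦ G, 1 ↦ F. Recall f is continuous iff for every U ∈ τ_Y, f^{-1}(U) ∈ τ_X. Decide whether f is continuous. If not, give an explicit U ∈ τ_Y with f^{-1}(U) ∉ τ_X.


f IS continuous.

Compute f^{-1}(U) for each U ∈ τ_Y:
  U = ∅: f^{-1}(U) = ∅ ∈ τ_X ✓.
  U = {E}: f^{-1}(U) = ∅ ∈ τ_X ✓.
  U = {F}: f^{-1}(U) = {1} ∈ τ_X ✓.
  U = {G}: f^{-1}(U) = {0} ∈ τ_X ✓.
  U = {H}: f^{-1}(U) = ∅ ∈ τ_X ✓.
  U = {E, F}: f^{-1}(U) = {1} ∈ τ_X ✓.
  U = {E, G}: f^{-1}(U) = {0} ∈ τ_X ✓.
  U = {E, H}: f^{-1}(U) = ∅ ∈ τ_X ✓.
  U = {F, G}: f^{-1}(U) = {0, 1} ∈ τ_X ✓.
  U = {F, H}: f^{-1}(U) = {1} ∈ τ_X ✓.
  U = {G, H}: f^{-1}(U) = {0} ∈ τ_X ✓.
  U = {E, F, G}: f^{-1}(U) = {0, 1} ∈ τ_X ✓.
  U = {E, F, H}: f^{-1}(U) = {1} ∈ τ_X ✓.
  U = {E, G, H}: f^{-1}(U) = {0} ∈ τ_X ✓.
  U = {F, G, H}: f^{-1}(U) = {0, 1} ∈ τ_X ✓.
  U = {E, F, G, H}: f^{-1}(U) = {0, 1} ∈ τ_X ✓.
Every preimage lies in τ_X, so f IS continuous.


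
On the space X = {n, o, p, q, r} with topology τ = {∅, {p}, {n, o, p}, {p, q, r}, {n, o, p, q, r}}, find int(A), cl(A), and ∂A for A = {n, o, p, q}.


int(A) = {n, o, p}, cl(A) = {n, o, p, q, r}, ∂A = {q, r}.

Closed sets in (X, τ) are complements of opens:
  closed(X, τ) = {∅, {n, o}, {q, r}, {n, o, q, r}, {n, o, p, q, r}}.
int(A) = ⋃ {U ∈ τ : U ⊆ A}. Opens contained in A: ∅, {p}, {n, o, p}.
Taking the union of these: int(A) = {n, o, p}.
cl(A) = ⋂ {C closed : A ⊆ C}. Closed sets containing A: {n, o, p, q, r}.
Intersecting these: cl(A) = {n, o, p, q, r}.
∂A = cl(A) ∖ int(A) = {n, o, p, q, r} ∖ {n, o, p} = {q, r}.


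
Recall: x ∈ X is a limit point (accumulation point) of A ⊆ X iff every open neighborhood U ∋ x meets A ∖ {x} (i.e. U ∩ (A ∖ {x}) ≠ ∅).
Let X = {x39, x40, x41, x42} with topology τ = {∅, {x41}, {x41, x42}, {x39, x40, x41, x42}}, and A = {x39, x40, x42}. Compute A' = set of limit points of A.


A' = {x39, x40}

For each x ∈ X, list the open sets U ∈ τ with x ∈ U, then check whether U ∩ (A ∖ {x}) ≠ ∅ for every such U.
  x = x39: opens ∋ x are {x39, x40, x41, x42}; each meets A ∖ {x39}, so x IS a limit point.
  x = x40: opens ∋ x are {x39, x40, x41, x42}; each meets A ∖ {x40}, so x IS a limit point.
  x = x41: open {x41} ∋ x has {x41} ∩ (A ∖ {x41}) = ∅, so x is NOT a limit point.
  x = x42: open {x41, x42} ∋ x has {x41, x42} ∩ (A ∖ {x42}) = ∅, so x is NOT a limit point.
Collecting: A' = {x39, x40}.


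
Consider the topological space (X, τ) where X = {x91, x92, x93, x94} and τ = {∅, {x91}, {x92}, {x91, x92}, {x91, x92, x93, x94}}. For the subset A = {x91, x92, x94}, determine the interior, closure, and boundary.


int(A) = {x91, x92}, cl(A) = {x91, x92, x93, x94}, ∂A = {x93, x94}.

Closed sets in (X, τ) are complements of opens:
  closed(X, τ) = {∅, {x93, x94}, {x91, x93, x94}, {x92, x93, x94}, {x91, x92, x93, x94}}.
int(A) = ⋃ {U ∈ τ : U ⊆ A}. Opens contained in A: ∅, {x91}, {x92}, {x91, x92}.
Taking the union of these: int(A) = {x91, x92}.
cl(A) = ⋂ {C closed : A ⊆ C}. Closed sets containing A: {x91, x92, x93, x94}.
Intersecting these: cl(A) = {x91, x92, x93, x94}.
∂A = cl(A) ∖ int(A) = {x91, x92, x93, x94} ∖ {x91, x92} = {x93, x94}.


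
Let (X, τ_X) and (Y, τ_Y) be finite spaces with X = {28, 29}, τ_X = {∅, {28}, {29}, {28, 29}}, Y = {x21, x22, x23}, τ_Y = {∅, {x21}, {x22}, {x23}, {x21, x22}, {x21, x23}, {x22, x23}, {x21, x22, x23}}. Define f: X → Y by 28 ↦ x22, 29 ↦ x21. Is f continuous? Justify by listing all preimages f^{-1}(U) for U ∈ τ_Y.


f IS continuous.

Compute f^{-1}(U) for each U ∈ τ_Y:
  U = ∅: f^{-1}(U) = ∅ ∈ τ_X ✓.
  U = {x21}: f^{-1}(U) = {29} ∈ τ_X ✓.
  U = {x22}: f^{-1}(U) = {28} ∈ τ_X ✓.
  U = {x23}: f^{-1}(U) = ∅ ∈ τ_X ✓.
  U = {x21, x22}: f^{-1}(U) = {28, 29} ∈ τ_X ✓.
  U = {x21, x23}: f^{-1}(U) = {29} ∈ τ_X ✓.
  U = {x22, x23}: f^{-1}(U) = {28} ∈ τ_X ✓.
  U = {x21, x22, x23}: f^{-1}(U) = {28, 29} ∈ τ_X ✓.
Every preimage lies in τ_X, so f IS continuous.


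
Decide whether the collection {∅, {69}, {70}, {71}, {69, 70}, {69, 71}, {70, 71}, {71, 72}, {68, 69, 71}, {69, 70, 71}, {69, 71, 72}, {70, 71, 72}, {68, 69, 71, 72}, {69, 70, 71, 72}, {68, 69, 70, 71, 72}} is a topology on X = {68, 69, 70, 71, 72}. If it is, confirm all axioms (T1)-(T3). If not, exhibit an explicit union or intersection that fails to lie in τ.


τ is NOT a topology on X.

Axiom (T1): ∅ ∈ τ? Yes; X ∈ τ? Yes.
Axiom (T2/T3): check pairwise unions and intersections of members of τ.
Counterexample for (T2): {70} ∪ {68, 69, 71} = {68, 69, 70, 71} ∉ τ. Therefore τ is NOT a topology.


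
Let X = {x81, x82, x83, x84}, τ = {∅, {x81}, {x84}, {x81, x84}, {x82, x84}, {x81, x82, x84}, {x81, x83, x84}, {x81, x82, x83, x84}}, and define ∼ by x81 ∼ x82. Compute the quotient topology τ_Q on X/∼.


X/∼ = {[x81=x82], [x83], [x84]}; |τ_Q| = 4.

Equivalence classes: [x81=x82], [x83], [x84].
Quotient map π: X → X/∼ sends x81 ↦ [x81=x82], x82 ↦ [x81=x82], x83 ↦ [x83], x84 ↦ [x84].
For each subset V ⊆ X/∼, compute π^{-1}(V) ⊆ X and check whether π^{-1}(V) ∈ τ. V is open in τ_Q iff π^{-1}(V) ∈ τ.
  V = {}: π^{-1}(V) = ∅ ∈ τ ✓.
  V = {[x81=x82]}: π^{-1}(V) = {x81, x82} ∉ τ ✗.
  V = {[x83]}: π^{-1}(V) = {x83} ∉ τ ✗.
  V = {[x81=x82], [x83]}: π^{-1}(V) = {x81, x82, x83} ∉ τ ✗.
  V = {[x84]}: π^{-1}(V) = {x84} ∈ τ ✓.
  V = {[x81=x82], [x84]}: π^{-1}(V) = {x81, x82, x84} ∈ τ ✓.
  V = {[x83], [x84]}: π^{-1}(V) = {x83, x84} ∉ τ ✗.
  V = {[x81=x82], [x83], [x84]}: π^{-1}(V) = {x81, x82, x83, x84} ∈ τ ✓.
Open sets in the quotient: τ_Q = {{}, {[x84]}, {[x81=x82], [x84]}, {[x81=x82], [x83], [x84]}} (4 elements).


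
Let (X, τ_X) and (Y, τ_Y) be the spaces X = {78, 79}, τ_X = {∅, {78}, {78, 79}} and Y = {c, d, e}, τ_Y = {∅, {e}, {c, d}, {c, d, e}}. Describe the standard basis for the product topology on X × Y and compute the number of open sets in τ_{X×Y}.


Basis B = {∅ × ∅, {78} × {e}, {78} × {c, d}, {78, 79} × {e}, {78} × {c, d, e}, {78, 79} × {c, d}, {78, 79} × {c, d, e}}; |τ_{X×Y}| = 9.

Enumerate products U × V with U ∈ τ_X, V ∈ τ_Y (deduplicated):
  ∅ × ∅ = {} (∅)
  {78} × {e} = {(78,e)}
  {78} × {c, d} = {(78,c), (78,d)}
  {78, 79} × {e} = {(78,e), (79,e)}
  {78} × {c, d, e} = {(78,c), (78,d), (78,e)}
  {78, 79} × {c, d} = {(78,c), (78,d), (79,c), (79,d)}
  {78, 79} × {c, d, e} = {(78,c), (78,d), (78,e), (79,c), (79,d), (79,e)}
These 7 distinct sets form the basis B.
Close under arbitrary unions to get τ_{X×Y}; counting gives |τ_{X×Y}| = 9.


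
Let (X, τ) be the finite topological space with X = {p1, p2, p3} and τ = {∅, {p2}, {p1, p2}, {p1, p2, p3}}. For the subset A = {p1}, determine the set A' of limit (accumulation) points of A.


A' = {p3}

For each x ∈ X, list the open sets U ∈ τ with x ∈ U, then check whether U ∩ (A ∖ {x}) ≠ ∅ for every such U.
  x = p1: open {p1, p2} ∋ x has {p1, p2} ∩ (A ∖ {p1}) = ∅, so x is NOT a limit point.
  x = p2: open {p2} ∋ x has {p2} ∩ (A ∖ {p2}) = ∅, so x is NOT a limit point.
  x = p3: opens ∋ x are {p1, p2, p3}; each meets A ∖ {p3}, so x IS a limit point.
Collecting: A' = {p3}.


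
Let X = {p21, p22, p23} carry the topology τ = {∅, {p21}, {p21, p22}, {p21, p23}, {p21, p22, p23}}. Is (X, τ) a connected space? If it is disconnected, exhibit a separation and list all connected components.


(X, τ) is connected.

Find clopen sets (U ∈ τ with X ∖ U ∈ τ):
  U = ∅, X ∖ U = {p21, p22, p23} — both open, so U is clopen.
  U = {p21, p22, p23}, X ∖ U = ∅ — both open, so U is clopen.
Only trivial clopens (∅ and X) exist, so (X, τ) is connected.
Compute connected components by grouping points that agree on all clopens:
  component: {p21, p22, p23}


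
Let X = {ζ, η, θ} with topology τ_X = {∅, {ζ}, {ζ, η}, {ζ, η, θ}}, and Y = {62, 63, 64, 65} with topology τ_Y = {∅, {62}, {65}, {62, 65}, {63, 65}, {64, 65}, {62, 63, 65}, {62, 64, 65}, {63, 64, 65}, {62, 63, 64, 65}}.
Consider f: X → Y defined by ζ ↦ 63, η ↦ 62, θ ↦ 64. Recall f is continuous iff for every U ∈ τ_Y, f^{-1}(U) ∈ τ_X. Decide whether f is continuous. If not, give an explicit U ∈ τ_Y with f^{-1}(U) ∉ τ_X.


f is NOT continuous.

Compute f^{-1}(U) for each U ∈ τ_Y:
  U = ∅: f^{-1}(U) = ∅ ∈ τ_X ✓.
  U = {62}: f^{-1}(U) = {η} ∉ τ_X ✗.
  U = {65}: f^{-1}(U) = ∅ ∈ τ_X ✓.
  U = {62, 65}: f^{-1}(U) = {η} ∉ τ_X ✗.
  U = {63, 65}: f^{-1}(U) = {ζ} ∈ τ_X ✓.
  U = {64, 65}: f^{-1}(U) = {θ} ∉ τ_X ✗.
  U = {62, 63, 65}: f^{-1}(U) = {ζ, η} ∈ τ_X ✓.
  U = {62, 64, 65}: f^{-1}(U) = {η, θ} ∉ τ_X ✗.
  U = {63, 64, 65}: f^{-1}(U) = {ζ, θ} ∉ τ_X ✗.
  U = {62, 63, 64, 65}: f^{-1}(U) = {ζ, η, θ} ∈ τ_X ✓.
Found U = {62} with f^{-1}(U) = {η} not in τ_X. Therefore f is NOT continuous.


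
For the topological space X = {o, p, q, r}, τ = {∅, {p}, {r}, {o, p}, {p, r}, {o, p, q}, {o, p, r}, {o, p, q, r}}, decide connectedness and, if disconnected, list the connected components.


(X, τ) is disconnected; components = [{r}, {o, p, q}].

Find clopen sets (U ∈ τ with X ∖ U ∈ τ):
  U = ∅, X ∖ U = {o, p, q, r} — both open, so U is clopen.
  U = {r}, X ∖ U = {o, p, q} — both open, so U is clopen.
  U = {o, p, q}, X ∖ U = {r} — both open, so U is clopen.
  U = {o, p, q, r}, X ∖ U = ∅ — both open, so U is clopen.
Nontrivial clopen(s) exist: e.g. {r}. So (X, τ) is disconnected.
Compute connected components by grouping points that agree on all clopens:
  component: {r}
  component: {o, p, q}


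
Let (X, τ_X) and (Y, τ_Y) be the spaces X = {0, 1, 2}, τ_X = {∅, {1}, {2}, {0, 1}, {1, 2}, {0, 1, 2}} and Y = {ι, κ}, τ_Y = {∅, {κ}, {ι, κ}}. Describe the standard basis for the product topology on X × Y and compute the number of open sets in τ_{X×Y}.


Basis B = {∅ × ∅, {1} × {κ}, {2} × {κ}, {0, 1} × {κ}, {1} × {ι, κ}, {1, 2} × {κ}, {2} × {ι, κ}, {0, 1, 2} × {κ}, {0, 1} × {ι, κ}, {1, 2} × {ι, κ}, {0, 1, 2} × {ι, κ}}; |τ_{X×Y}| = 18.

Enumerate products U × V with U ∈ τ_X, V ∈ τ_Y (deduplicated):
  ∅ × ∅ = {} (∅)
  {1} × {κ} = {(1,κ)}
  {2} × {κ} = {(2,κ)}
  {0, 1} × {κ} = {(0,κ), (1,κ)}
  {1} × {ι, κ} = {(1,ι), (1,κ)}
  {1, 2} × {κ} = {(1,κ), (2,κ)}
  {2} × {ι, κ} = {(2,ι), (2,κ)}
  {0, 1, 2} × {κ} = {(0,κ), (1,κ), (2,κ)}
  {0, 1} × {ι, κ} = {(0,ι), (0,κ), (1,ι), (1,κ)}
  {1, 2} × {ι, κ} = {(1,ι), (1,κ), (2,ι), (2,κ)}
  {0, 1, 2} × {ι, κ} = {(0,ι), (0,κ), (1,ι), (1,κ), (2,ι), (2,κ)}
These 11 distinct sets form the basis B.
Close under arbitrary unions to get τ_{X×Y}; counting gives |τ_{X×Y}| = 18.


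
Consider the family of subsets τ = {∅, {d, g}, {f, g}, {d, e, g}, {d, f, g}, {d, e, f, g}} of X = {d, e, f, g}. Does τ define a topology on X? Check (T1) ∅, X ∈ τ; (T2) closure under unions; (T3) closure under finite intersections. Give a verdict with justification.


τ is NOT a topology on X.

Axiom (T1): ∅ ∈ τ? Yes; X ∈ τ? Yes.
Axiom (T2/T3): check pairwise unions and intersections of members of τ.
Counterexample for (T3): {d, g} ∩ {f, g} = {g} ∉ τ. Therefore τ is NOT a topology.


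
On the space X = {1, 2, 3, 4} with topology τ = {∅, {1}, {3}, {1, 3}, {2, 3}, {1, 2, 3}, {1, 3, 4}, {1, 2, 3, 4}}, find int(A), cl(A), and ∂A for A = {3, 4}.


int(A) = {3}, cl(A) = {2, 3, 4}, ∂A = {2, 4}.

Closed sets in (X, τ) are complements of opens:
  closed(X, τ) = {∅, {2}, {4}, {1, 4}, {2, 4}, {1, 2, 4}, {2, 3, 4}, {1, 2, 3, 4}}.
int(A) = ⋃ {U ∈ τ : U ⊆ A}. Opens contained in A: ∅, {3}.
Taking the union of these: int(A) = {3}.
cl(A) = ⋂ {C closed : A ⊆ C}. Closed sets containing A: {2, 3, 4}, {1, 2, 3, 4}.
Intersecting these: cl(A) = {2, 3, 4}.
∂A = cl(A) ∖ int(A) = {2, 3, 4} ∖ {3} = {2, 4}.


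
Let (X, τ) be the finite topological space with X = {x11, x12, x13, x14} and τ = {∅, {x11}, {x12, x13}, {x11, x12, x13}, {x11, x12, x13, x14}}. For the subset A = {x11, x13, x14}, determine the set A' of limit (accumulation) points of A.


A' = {x12, x14}

For each x ∈ X, list the open sets U ∈ τ with x ∈ U, then check whether U ∩ (A ∖ {x}) ≠ ∅ for every such U.
  x = x11: open {x11} ∋ x has {x11} ∩ (A ∖ {x11}) = ∅, so x is NOT a limit point.
  x = x12: opens ∋ x are {x12, x13}, {x11, x12, x13}, {x11, x12, x13, x14}; each meets A ∖ {x12}, so x IS a limit point.
  x = x13: open {x12, x13} ∋ x has {x12, x13} ∩ (A ∖ {x13}) = ∅, so x is NOT a limit point.
  x = x14: opens ∋ x are {x11, x12, x13, x14}; each meets A ∖ {x14}, so x IS a limit point.
Collecting: A' = {x12, x14}.


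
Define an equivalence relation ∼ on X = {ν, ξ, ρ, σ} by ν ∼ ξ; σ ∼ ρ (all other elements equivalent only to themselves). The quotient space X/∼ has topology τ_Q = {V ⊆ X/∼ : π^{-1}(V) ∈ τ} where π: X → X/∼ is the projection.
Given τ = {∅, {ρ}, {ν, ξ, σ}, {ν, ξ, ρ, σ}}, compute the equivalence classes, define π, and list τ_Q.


X/∼ = {[ν=ξ], [ρ=σ]}; |τ_Q| = 2.

Equivalence classes: [ν=ξ], [ρ=σ].
Quotient map π: X → X/∼ sends ν ↦ [ν=ξ], ξ ↦ [ν=ξ], ρ ↦ [ρ=σ], σ ↦ [ρ=σ].
For each subset V ⊆ X/∼, compute π^{-1}(V) ⊆ X and check whether π^{-1}(V) ∈ τ. V is open in τ_Q iff π^{-1}(V) ∈ τ.
  V = {}: π^{-1}(V) = ∅ ∈ τ ✓.
  V = {[ν=ξ]}: π^{-1}(V) = {ν, ξ} ∉ τ ✗.
  V = {[ρ=σ]}: π^{-1}(V) = {ρ, σ} ∉ τ ✗.
  V = {[ν=ξ], [ρ=σ]}: π^{-1}(V) = {ν, ξ, ρ, σ} ∈ τ ✓.
Open sets in the quotient: τ_Q = {{}, {[ν=ξ], [ρ=σ]}} (2 elements).


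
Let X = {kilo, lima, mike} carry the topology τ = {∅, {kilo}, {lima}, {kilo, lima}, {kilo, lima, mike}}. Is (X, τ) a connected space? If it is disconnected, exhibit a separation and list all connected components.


(X, τ) is connected.

Find clopen sets (U ∈ τ with X ∖ U ∈ τ):
  U = ∅, X ∖ U = {kilo, lima, mike} — both open, so U is clopen.
  U = {kilo, lima, mike}, X ∖ U = ∅ — both open, so U is clopen.
Only trivial clopens (∅ and X) exist, so (X, τ) is connected.
Compute connected components by grouping points that agree on all clopens:
  component: {kilo, lima, mike}


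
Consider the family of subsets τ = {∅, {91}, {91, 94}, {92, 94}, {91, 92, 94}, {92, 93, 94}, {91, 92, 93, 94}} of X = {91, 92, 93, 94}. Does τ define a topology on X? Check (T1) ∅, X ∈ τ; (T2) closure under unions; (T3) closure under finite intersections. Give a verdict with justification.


τ is NOT a topology on X.

Axiom (T1): ∅ ∈ τ? Yes; X ∈ τ? Yes.
Axiom (T2/T3): check pairwise unions and intersections of members of τ.
Counterexample for (T3): {91, 94} ∩ {92, 94} = {94} ∉ τ. Therefore τ is NOT a topology.


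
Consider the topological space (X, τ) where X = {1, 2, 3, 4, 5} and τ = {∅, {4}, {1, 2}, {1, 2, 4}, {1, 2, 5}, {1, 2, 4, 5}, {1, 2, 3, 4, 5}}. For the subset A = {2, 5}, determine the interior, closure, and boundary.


int(A) = ∅, cl(A) = {1, 2, 3, 5}, ∂A = {1, 2, 3, 5}.

Closed sets in (X, τ) are complements of opens:
  closed(X, τ) = {∅, {3}, {3, 4}, {3, 5}, {3, 4, 5}, {1, 2, 3, 5}, {1, 2, 3, 4, 5}}.
int(A) = ⋃ {U ∈ τ : U ⊆ A}. Opens contained in A: ∅.
Taking the union of these: int(A) = ∅.
cl(A) = ⋂ {C closed : A ⊆ C}. Closed sets containing A: {1, 2, 3, 5}, {1, 2, 3, 4, 5}.
Intersecting these: cl(A) = {1, 2, 3, 5}.
∂A = cl(A) ∖ int(A) = {1, 2, 3, 5} ∖ ∅ = {1, 2, 3, 5}.


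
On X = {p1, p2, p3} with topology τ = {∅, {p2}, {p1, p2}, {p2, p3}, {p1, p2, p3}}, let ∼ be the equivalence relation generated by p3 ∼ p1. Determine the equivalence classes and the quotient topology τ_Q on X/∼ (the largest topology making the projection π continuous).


X/∼ = {[p1=p3], [p2]}; |τ_Q| = 3.

Equivalence classes: [p1=p3], [p2].
Quotient map π: X → X/∼ sends p1 ↦ [p1=p3], p2 ↦ [p2], p3 ↦ [p1=p3].
For each subset V ⊆ X/∼, compute π^{-1}(V) ⊆ X and check whether π^{-1}(V) ∈ τ. V is open in τ_Q iff π^{-1}(V) ∈ τ.
  V = {}: π^{-1}(V) = ∅ ∈ τ ✓.
  V = {[p1=p3]}: π^{-1}(V) = {p1, p3} ∉ τ ✗.
  V = {[p2]}: π^{-1}(V) = {p2} ∈ τ ✓.
  V = {[p1=p3], [p2]}: π^{-1}(V) = {p1, p2, p3} ∈ τ ✓.
Open sets in the quotient: τ_Q = {{}, {[p2]}, {[p1=p3], [p2]}} (3 elements).


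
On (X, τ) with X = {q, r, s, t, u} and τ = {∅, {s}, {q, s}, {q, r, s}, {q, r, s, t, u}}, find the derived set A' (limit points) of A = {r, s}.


A' = {q, r, t, u}

For each x ∈ X, list the open sets U ∈ τ with x ∈ U, then check whether U ∩ (A ∖ {x}) ≠ ∅ for every such U.
  x = q: opens ∋ x are {q, s}, {q, r, s}, {q, r, s, t, u}; each meets A ∖ {q}, so x IS a limit point.
  x = r: opens ∋ x are {q, r, s}, {q, r, s, t, u}; each meets A ∖ {r}, so x IS a limit point.
  x = s: open {s} ∋ x has {s} ∩ (A ∖ {s}) = ∅, so x is NOT a limit point.
  x = t: opens ∋ x are {q, r, s, t, u}; each meets A ∖ {t}, so x IS a limit point.
  x = u: opens ∋ x are {q, r, s, t, u}; each meets A ∖ {u}, so x IS a limit point.
Collecting: A' = {q, r, t, u}.


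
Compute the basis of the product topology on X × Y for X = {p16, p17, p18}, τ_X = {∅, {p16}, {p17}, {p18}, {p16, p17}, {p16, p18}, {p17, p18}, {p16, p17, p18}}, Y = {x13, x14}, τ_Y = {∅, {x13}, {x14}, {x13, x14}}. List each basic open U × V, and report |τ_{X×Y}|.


Basis B = {∅ × ∅, {p16} × {x13}, {p16} × {x14}, {p17} × {x13}, {p17} × {x14}, {p18} × {x13}, {p18} × {x14}, {p16} × {x13, x14}, {p16, p17} × {x13}, {p16, p18} × {x13}, {p16, p17} × {x14}, {p16, p18} × {x14}, {p17} × {x13, x14}, {p17, p18} × {x13}, {p17, p18} × {x14}, {p18} × {x13, x14}, {p16, p17, p18} × {x13}, {p16, p17, p18} × {x14}, {p16, p17} × {x13, x14}, {p16, p18} × {x13, x14}, {p17, p18} × {x13, x14}, {p16, p17, p18} × {x13, x14}}; |τ_{X×Y}| = 64.

Enumerate products U × V with U ∈ τ_X, V ∈ τ_Y (deduplicated):
  ∅ × ∅ = {} (∅)
  {p16} × {x13} = {(p16,x13)}
  {p16} × {x14} = {(p16,x14)}
  {p17} × {x13} = {(p17,x13)}
  {p17} × {x14} = {(p17,x14)}
  {p18} × {x13} = {(p18,x13)}
  {p18} × {x14} = {(p18,x14)}
  {p16} × {x13, x14} = {(p16,x13), (p16,x14)}
  {p16, p17} × {x13} = {(p16,x13), (p17,x13)}
  {p16, p18} × {x13} = {(p16,x13), (p18,x13)}
  {p16, p17} × {x14} = {(p16,x14), (p17,x14)}
  {p16, p18} × {x14} = {(p16,x14), (p18,x14)}
  {p17} × {x13, x14} = {(p17,x13), (p17,x14)}
  {p17, p18} × {x13} = {(p17,x13), (p18,x13)}
  {p17, p18} × {x14} = {(p17,x14), (p18,x14)}
  {p18} × {x13, x14} = {(p18,x13), (p18,x14)}
  {p16, p17, p18} × {x13} = {(p16,x13), (p17,x13), (p18,x13)}
  {p16, p17, p18} × {x14} = {(p16,x14), (p17,x14), (p18,x14)}
  {p16, p17} × {x13, x14} = {(p16,x13), (p16,x14), (p17,x13), (p17,x14)}
  {p16, p18} × {x13, x14} = {(p16,x13), (p16,x14), (p18,x13), (p18,x14)}
  {p17, p18} × {x13, x14} = {(p17,x13), (p17,x14), (p18,x13), (p18,x14)}
  {p16, p17, p18} × {x13, x14} = {(p16,x13), (p16,x14), (p17,x13), (p17,x14), (p18,x13), (p18,x14)}
These 22 distinct sets form the basis B.
Close under arbitrary unions to get τ_{X×Y}; counting gives |τ_{X×Y}| = 64.


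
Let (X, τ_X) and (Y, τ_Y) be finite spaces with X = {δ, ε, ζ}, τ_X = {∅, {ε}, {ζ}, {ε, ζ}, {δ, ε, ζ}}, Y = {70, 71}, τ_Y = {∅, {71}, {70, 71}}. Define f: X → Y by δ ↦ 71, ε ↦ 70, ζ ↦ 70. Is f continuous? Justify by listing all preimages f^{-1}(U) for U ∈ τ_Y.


f is NOT continuous.

Compute f^{-1}(U) for each U ∈ τ_Y:
  U = ∅: f^{-1}(U) = ∅ ∈ τ_X ✓.
  U = {71}: f^{-1}(U) = {δ} ∉ τ_X ✗.
  U = {70, 71}: f^{-1}(U) = {δ, ε, ζ} ∈ τ_X ✓.
Found U = {71} with f^{-1}(U) = {δ} not in τ_X. Therefore f is NOT continuous.
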